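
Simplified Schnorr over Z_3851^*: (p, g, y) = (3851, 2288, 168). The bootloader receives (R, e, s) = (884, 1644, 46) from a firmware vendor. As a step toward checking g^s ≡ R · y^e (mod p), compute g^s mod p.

3163

Squares mod 3851: 2288^1≡2288, 2288^2≡1435, 2288^4≡2791, 2288^8≡2959, 2288^16≡2358, 2288^32≡3171
46 = 32 + 8 + 4 + 2, so 2288^46 ≡ 3171·2959·2791·1435 ≡ 3163 (mod 3851)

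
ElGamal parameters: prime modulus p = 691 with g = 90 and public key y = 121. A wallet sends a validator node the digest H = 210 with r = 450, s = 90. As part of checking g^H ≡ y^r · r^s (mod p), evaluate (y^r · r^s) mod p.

Squares mod 691: 121^1≡121, 121^2≡130, 121^4≡316, 121^8≡352, 121^16≡215, 121^32≡619, 121^64≡347, 121^128≡175, 121^256≡221
450 = 256 + 128 + 64 + 2, so 121^450 ≡ 221·175·347·130 ≡ 51 (mod 691)
Squares mod 691: 450^1≡450, 450^2≡37, 450^4≡678, 450^8≡169, 450^16≡230, 450^32≡384, 450^64≡273
90 = 64 + 16 + 8 + 2, so 450^90 ≡ 273·230·169·37 ≡ 361 (mod 691)
y^r · r^s ≡ 51·361 = 18411 ≡ 445 (mod 691)

445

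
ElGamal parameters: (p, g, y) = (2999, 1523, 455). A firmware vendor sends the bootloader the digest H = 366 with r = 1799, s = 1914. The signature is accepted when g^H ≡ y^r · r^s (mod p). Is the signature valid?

Left side g^H mod p:
Squares mod 2999: 1523^1≡1523, 1523^2≡1302, 1523^4≡769, 1523^8≡558, 1523^16≡2467, 1523^32≡1118, 1523^64≡2340, 1523^128≡2425, 1523^256≡2585
366 = 256 + 64 + 32 + 8 + 4 + 2, so 1523^366 ≡ 2585·2340·1118·558·769·1302 ≡ 2863 (mod 2999)
Right side y^r · r^s mod p:
Squares mod 2999: 455^1≡455, 455^2≡94, 455^4≡2838, 455^8≡1929, 455^16≡2281, 455^32≡2695, 455^64≡2446, 455^128≡2910, 455^256≡1923, 455^512≡162, 455^1024≡2252
1799 = 1024 + 512 + 256 + 4 + 2 + 1, so 455^1799 ≡ 2252·162·1923·2838·94·455 ≡ 745 (mod 2999)
Squares mod 2999: 1799^1≡1799, 1799^2≡480, 1799^4≡2476, 1799^8≡620, 1799^16≡528, 1799^32≡2876, 1799^64≡134, 1799^128≡2961, 1799^256≡1444, 1799^512≡831, 1799^1024≡791
1914 = 1024 + 512 + 256 + 64 + 32 + 16 + 8 + 2, so 1799^1914 ≡ 791·831·1444·134·2876·528·620·480 ≡ 766 (mod 2999)
745·766 = 570670 ≡ 860 (mod 2999)
2863 ≠ 860, so verification fails.

invalid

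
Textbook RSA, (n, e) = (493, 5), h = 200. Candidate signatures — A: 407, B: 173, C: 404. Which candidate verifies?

Candidate A: Squares mod 493: 407^1≡407, 407^2≡1, 407^4≡1; 5 = 4 + 1, so 407^5 ≡ 1·407 ≡ 407 (mod 493)
Candidate B: Squares mod 493: 173^1≡173, 173^2≡349, 173^4≡30; 5 = 4 + 1, so 173^5 ≡ 30·173 ≡ 260 (mod 493)
Candidate C: Squares mod 493: 404^1≡404, 404^2≡33, 404^4≡103; 5 = 4 + 1, so 404^5 ≡ 103·404 ≡ 200 (mod 493)
  → matches h = 200

C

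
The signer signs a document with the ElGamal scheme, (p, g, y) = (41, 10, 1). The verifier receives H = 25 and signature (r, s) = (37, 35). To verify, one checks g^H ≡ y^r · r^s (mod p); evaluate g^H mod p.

10^2 = 100 ≡ 18
10^4 ≡ 18^2 = 324 ≡ 37
10^8 ≡ 37^2 = 1369 ≡ 16
10^16 ≡ 16^2 = 256 ≡ 10
25 = 16 + 8 + 1, so 10^25 ≡ 10·16·10 ≡ 1 (mod 41)

1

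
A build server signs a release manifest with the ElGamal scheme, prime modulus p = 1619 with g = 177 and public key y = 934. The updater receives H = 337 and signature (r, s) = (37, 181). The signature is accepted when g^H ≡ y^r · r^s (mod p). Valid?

no

Left side g^H mod p:
Squares mod 1619: 177^1≡177, 177^2≡568, 177^4≡443, 177^8≡350, 177^16≡1075, 177^32≡1278, 177^64≡1332, 177^128≡1419, 177^256≡1144
337 = 256 + 64 + 16 + 1, so 177^337 ≡ 1144·1332·1075·177 ≡ 221 (mod 1619)
Right side y^r · r^s mod p:
Squares mod 1619: 934^1≡934, 934^2≡1334, 934^4≡275, 934^8≡1151, 934^16≡459, 934^32≡211
37 = 32 + 4 + 1, so 934^37 ≡ 211·275·934 ≡ 944 (mod 1619)
Squares mod 1619: 37^1≡37, 37^2≡1369, 37^4≡978, 37^8≡1274, 37^16≡838, 37^32≡1217, 37^64≡1323, 37^128≡190
181 = 128 + 32 + 16 + 4 + 1, so 37^181 ≡ 190·1217·838·978·37 ≡ 574 (mod 1619)
944·574 = 541856 ≡ 1110 (mod 1619)
221 ≠ 1110, so verification fails.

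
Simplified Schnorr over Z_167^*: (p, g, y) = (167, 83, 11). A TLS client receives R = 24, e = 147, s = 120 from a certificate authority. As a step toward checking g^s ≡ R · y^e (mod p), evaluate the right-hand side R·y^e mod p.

Squares mod 167: 11^1≡11, 11^2≡121, 11^4≡112, 11^8≡19, 11^16≡27, 11^32≡61, 11^64≡47, 11^128≡38
147 = 128 + 16 + 2 + 1, so 11^147 ≡ 38·27·121·11 ≡ 47 (mod 167)
R · y^e ≡ 24·47 = 1128 ≡ 126 (mod 167)

126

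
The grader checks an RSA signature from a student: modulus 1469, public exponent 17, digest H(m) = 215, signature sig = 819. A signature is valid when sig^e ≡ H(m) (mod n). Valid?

no

sig^17 mod 1469 = 143
The recovered value 143 does not match the digest 215.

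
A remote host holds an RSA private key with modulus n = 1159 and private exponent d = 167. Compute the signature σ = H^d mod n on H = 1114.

H^2 ≡ 1114^2 = 1240996 ≡ 866
H^4 ≡ 866^2 = 749956 ≡ 83
H^8 ≡ 83^2 = 6889 ≡ 1094
H^16 ≡ 1094^2 = 1196836 ≡ 748
H^32 ≡ 748^2 = 559504 ≡ 866
H^64 ≡ 866^2 = 749956 ≡ 83
H^128 ≡ 83^2 = 6889 ≡ 1094
167 = 128 + 32 + 4 + 2 + 1, so H^167 ≡ 1094·866·83·866·1114 ≡ 1110 (mod 1159)

1110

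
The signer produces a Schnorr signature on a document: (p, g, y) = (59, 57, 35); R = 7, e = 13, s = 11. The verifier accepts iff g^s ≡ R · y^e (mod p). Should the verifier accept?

accept

g^s mod p:
Squares mod 59: 57^1≡57, 57^2≡4, 57^4≡16, 57^8≡20
11 = 8 + 2 + 1, so 57^11 ≡ 20·4·57 ≡ 17 (mod 59)
R · y^e mod p:
Squares mod 59: 35^1≡35, 35^2≡45, 35^4≡19, 35^8≡7
13 = 8 + 4 + 1, so 35^13 ≡ 7·19·35 ≡ 53 (mod 59)
7·53 = 371 ≡ 17 (mod 59)
17 ≡ 17 (mod 59); signature holds.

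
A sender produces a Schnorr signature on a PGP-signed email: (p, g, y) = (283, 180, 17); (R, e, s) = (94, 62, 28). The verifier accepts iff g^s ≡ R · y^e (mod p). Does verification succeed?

fails

g^s mod p:
180^28 mod 283 = 117
R · y^e mod p:
17^62 mod 283 = 129
94·129 = 12126 ≡ 240 (mod 283)
117 ≠ 240; the check fails.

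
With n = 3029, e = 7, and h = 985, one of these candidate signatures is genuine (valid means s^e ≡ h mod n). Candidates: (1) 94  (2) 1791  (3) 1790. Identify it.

Candidate 1: 94^7 mod 3029 = 2837
Candidate 2: 1791^7 mod 3029 = 985
  → matches h = 985
Candidate 3: 1790^7 mod 3029 = 282

2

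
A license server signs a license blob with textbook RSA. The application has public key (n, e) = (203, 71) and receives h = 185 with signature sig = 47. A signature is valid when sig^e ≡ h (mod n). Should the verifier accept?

accept

sig^71 mod 203 = 185
sig^71 mod 203 = 185 matches h.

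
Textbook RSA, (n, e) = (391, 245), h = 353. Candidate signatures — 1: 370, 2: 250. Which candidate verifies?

Candidate 1: 370^2 = 136900 ≡ 50; 370^4 ≡ 50^2 = 2500 ≡ 154; 370^8 ≡ 154^2 = 23716 ≡ 256; 370^16 ≡ 256^2 = 65536 ≡ 239; 370^32 ≡ 239^2 = 57121 ≡ 35; 370^64 ≡ 35^2 = 1225 ≡ 52; 370^128 ≡ 52^2 = 2704 ≡ 358; 245 = 128 + 64 + 32 + 16 + 4 + 1, so 370^245 ≡ 358·52·35·239·154·370 ≡ 353 (mod 391)
  → matches h = 353
Candidate 2: 250^2 = 62500 ≡ 331; 250^4 ≡ 331^2 = 109561 ≡ 81; 250^8 ≡ 81^2 = 6561 ≡ 305; 250^16 ≡ 305^2 = 93025 ≡ 358; 250^32 ≡ 358^2 = 128164 ≡ 307; 250^64 ≡ 307^2 = 94249 ≡ 18; 250^128 ≡ 18^2 = 324; 245 = 128 + 64 + 32 + 16 + 4 + 1, so 250^245 ≡ 324·18·307·358·81·250 ≡ 88 (mod 391)

1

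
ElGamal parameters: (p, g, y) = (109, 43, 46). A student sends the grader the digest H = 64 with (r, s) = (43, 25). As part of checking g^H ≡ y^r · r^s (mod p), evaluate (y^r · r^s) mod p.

Squares mod 109: 46^1≡46, 46^2≡45, 46^4≡63, 46^8≡45, 46^16≡63, 46^32≡45
43 = 32 + 8 + 2 + 1, so 46^43 ≡ 45·45·45·46 ≡ 46 (mod 109)
Squares mod 109: 43^1≡43, 43^2≡105, 43^4≡16, 43^8≡38, 43^16≡27
25 = 16 + 8 + 1, so 43^25 ≡ 27·38·43 ≡ 82 (mod 109)
y^r · r^s ≡ 46·82 = 3772 ≡ 66 (mod 109)

66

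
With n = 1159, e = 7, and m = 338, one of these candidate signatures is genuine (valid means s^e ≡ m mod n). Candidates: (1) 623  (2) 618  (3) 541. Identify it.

2

Candidate 1: Squares mod 1159: 623^1≡623, 623^2≡1023, 623^4≡1111; 7 = 4 + 2 + 1, so 623^7 ≡ 1111·1023·623 ≡ 13 (mod 1159)
Candidate 2: Squares mod 1159: 618^1≡618, 618^2≡613, 618^4≡253; 7 = 4 + 2 + 1, so 618^7 ≡ 253·613·618 ≡ 338 (mod 1159)
  → matches m = 338
Candidate 3: Squares mod 1159: 541^1≡541, 541^2≡613, 541^4≡253; 7 = 4 + 2 + 1, so 541^7 ≡ 253·613·541 ≡ 821 (mod 1159)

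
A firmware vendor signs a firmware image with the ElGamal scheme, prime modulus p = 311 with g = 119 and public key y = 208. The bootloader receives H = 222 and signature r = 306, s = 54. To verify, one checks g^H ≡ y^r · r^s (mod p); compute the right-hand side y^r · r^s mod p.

208^2 = 43264 ≡ 35
208^4 ≡ 35^2 = 1225 ≡ 292
208^8 ≡ 292^2 = 85264 ≡ 50
208^16 ≡ 50^2 = 2500 ≡ 12
208^32 ≡ 12^2 = 144
208^64 ≡ 144^2 = 20736 ≡ 210
208^128 ≡ 210^2 = 44100 ≡ 249
208^256 ≡ 249^2 = 62001 ≡ 112
306 = 256 + 32 + 16 + 2, so 208^306 ≡ 112·144·12·35 ≡ 180 (mod 311)
306^2 = 93636 ≡ 25
306^4 ≡ 25^2 = 625 ≡ 3
306^8 ≡ 3^2 = 9
306^16 ≡ 9^2 = 81
306^32 ≡ 81^2 = 6561 ≡ 30
54 = 32 + 16 + 4 + 2, so 306^54 ≡ 30·81·3·25 ≡ 4 (mod 311)
y^r · r^s ≡ 180·4 = 720 ≡ 98 (mod 311)

98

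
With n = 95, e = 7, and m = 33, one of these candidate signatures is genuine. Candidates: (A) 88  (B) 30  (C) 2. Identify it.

Candidate A: Squares mod 95: 88^1≡88, 88^2≡49, 88^4≡26; 7 = 4 + 2 + 1, so 88^7 ≡ 26·49·88 ≡ 12 (mod 95)
Candidate B: Squares mod 95: 30^1≡30, 30^2≡45, 30^4≡30; 7 = 4 + 2 + 1, so 30^7 ≡ 30·45·30 ≡ 30 (mod 95)
Candidate C: Squares mod 95: 2^1≡2, 2^2≡4, 2^4≡16; 7 = 4 + 2 + 1, so 2^7 ≡ 16·4·2 ≡ 33 (mod 95)
  → matches m = 33

C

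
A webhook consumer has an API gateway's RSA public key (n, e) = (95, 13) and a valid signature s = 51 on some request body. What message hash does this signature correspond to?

91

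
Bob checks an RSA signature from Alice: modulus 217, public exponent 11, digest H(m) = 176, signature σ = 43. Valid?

yes

σ^2 ≡ 43^2 = 1849 ≡ 113
σ^4 ≡ 113^2 = 12769 ≡ 183
σ^8 ≡ 183^2 = 33489 ≡ 71
11 = 8 + 2 + 1, so σ^11 ≡ 71·113·43 ≡ 176 (mod 217)
176 = H(m), so the signature checks out.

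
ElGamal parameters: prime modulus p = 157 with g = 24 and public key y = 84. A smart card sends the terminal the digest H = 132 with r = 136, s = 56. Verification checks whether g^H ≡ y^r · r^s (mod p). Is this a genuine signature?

forged

Left side g^H mod p:
Squares mod 157: 24^1≡24, 24^2≡105, 24^4≡35, 24^8≡126, 24^16≡19, 24^32≡47, 24^64≡11, 24^128≡121
132 = 128 + 4, so 24^132 ≡ 121·35 ≡ 153 (mod 157)
Right side y^r · r^s mod p:
Squares mod 157: 84^1≡84, 84^2≡148, 84^4≡81, 84^8≡124, 84^16≡147, 84^32≡100, 84^64≡109, 84^128≡106
136 = 128 + 8, so 84^136 ≡ 106·124 ≡ 113 (mod 157)
Squares mod 157: 136^1≡136, 136^2≡127, 136^4≡115, 136^8≡37, 136^16≡113, 136^32≡52
56 = 32 + 16 + 8, so 136^56 ≡ 52·113·37 ≡ 124 (mod 157)
113·124 = 14012 ≡ 39 (mod 157)
153 ≠ 39, so verification fails.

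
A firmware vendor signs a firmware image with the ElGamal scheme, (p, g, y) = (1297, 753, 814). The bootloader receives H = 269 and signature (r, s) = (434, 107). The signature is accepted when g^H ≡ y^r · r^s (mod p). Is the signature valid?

valid

Left side g^H mod p:
753^269 mod 1297 = 581
Right side y^r · r^s mod p:
814^434 mod 1297 = 1126
434^107 mod 1297 = 1195
1126·1195 = 1345570 ≡ 581 (mod 1297)
581 ≡ 581 (mod 1297), so the signature is genuine.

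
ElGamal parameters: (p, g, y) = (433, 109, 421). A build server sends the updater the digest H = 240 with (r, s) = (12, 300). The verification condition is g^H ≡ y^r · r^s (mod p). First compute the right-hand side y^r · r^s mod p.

421^2 = 177241 ≡ 144
421^4 ≡ 144^2 = 20736 ≡ 385
421^8 ≡ 385^2 = 148225 ≡ 139
12 = 8 + 4, so 421^12 ≡ 139·385 ≡ 256 (mod 433)
12^2 = 144
12^4 ≡ 144^2 = 20736 ≡ 385
12^8 ≡ 385^2 = 148225 ≡ 139
12^16 ≡ 139^2 = 19321 ≡ 269
12^32 ≡ 269^2 = 72361 ≡ 50
12^64 ≡ 50^2 = 2500 ≡ 335
12^128 ≡ 335^2 = 112225 ≡ 78
12^256 ≡ 78^2 = 6084 ≡ 22
300 = 256 + 32 + 8 + 4, so 12^300 ≡ 22·50·139·385 ≡ 150 (mod 433)
y^r · r^s ≡ 256·150 = 38400 ≡ 296 (mod 433)

296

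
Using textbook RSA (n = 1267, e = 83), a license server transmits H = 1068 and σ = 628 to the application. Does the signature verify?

Squares mod 1267: σ^1≡628, σ^2≡347, σ^4≡44, σ^8≡669, σ^16≡310, σ^32≡1075, σ^64≡121
83 = 64 + 16 + 2 + 1, so σ^83 ≡ 121·310·347·628 ≡ 199 (mod 1267)
σ^83 mod 1267 = 199, but H = 1068.

does not verify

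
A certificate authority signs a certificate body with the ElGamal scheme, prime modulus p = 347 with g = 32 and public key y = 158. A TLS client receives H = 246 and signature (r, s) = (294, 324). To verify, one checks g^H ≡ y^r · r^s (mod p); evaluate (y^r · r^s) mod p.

158^2 = 24964 ≡ 327
158^4 ≡ 327^2 = 106929 ≡ 53
158^8 ≡ 53^2 = 2809 ≡ 33
158^16 ≡ 33^2 = 1089 ≡ 48
158^32 ≡ 48^2 = 2304 ≡ 222
158^64 ≡ 222^2 = 49284 ≡ 10
158^128 ≡ 10^2 = 100
158^256 ≡ 100^2 = 10000 ≡ 284
294 = 256 + 32 + 4 + 2, so 158^294 ≡ 284·222·53·327 ≡ 279 (mod 347)
294^2 = 86436 ≡ 33
294^4 ≡ 33^2 = 1089 ≡ 48
294^8 ≡ 48^2 = 2304 ≡ 222
294^16 ≡ 222^2 = 49284 ≡ 10
294^32 ≡ 10^2 = 100
294^64 ≡ 100^2 = 10000 ≡ 284
294^128 ≡ 284^2 = 80656 ≡ 152
294^256 ≡ 152^2 = 23104 ≡ 202
324 = 256 + 64 + 4, so 294^324 ≡ 202·284·48 ≡ 219 (mod 347)
y^r · r^s ≡ 279·219 = 61101 ≡ 29 (mod 347)

29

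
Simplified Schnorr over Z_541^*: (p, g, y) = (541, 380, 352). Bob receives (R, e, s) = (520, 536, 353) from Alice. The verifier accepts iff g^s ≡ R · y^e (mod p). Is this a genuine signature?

forged

g^s mod p:
380^2 = 144400 ≡ 494
380^4 ≡ 494^2 = 244036 ≡ 45
380^8 ≡ 45^2 = 2025 ≡ 402
380^16 ≡ 402^2 = 161604 ≡ 386
380^32 ≡ 386^2 = 148996 ≡ 221
380^64 ≡ 221^2 = 48841 ≡ 151
380^128 ≡ 151^2 = 22801 ≡ 79
380^256 ≡ 79^2 = 6241 ≡ 290
353 = 256 + 64 + 32 + 1, so 380^353 ≡ 290·151·221·380 ≡ 453 (mod 541)
R · y^e mod p:
352^2 = 123904 ≡ 15
352^4 ≡ 15^2 = 225
352^8 ≡ 225^2 = 50625 ≡ 312
352^16 ≡ 312^2 = 97344 ≡ 505
352^32 ≡ 505^2 = 255025 ≡ 214
352^64 ≡ 214^2 = 45796 ≡ 352
352^128 ≡ 352^2 = 123904 ≡ 15
352^256 ≡ 15^2 = 225
352^512 ≡ 225^2 = 50625 ≡ 312
536 = 512 + 16 + 8, so 352^536 ≡ 312·505·312 ≡ 214 (mod 541)
520·214 = 111280 ≡ 375 (mod 541)
453 ≠ 375; the check fails.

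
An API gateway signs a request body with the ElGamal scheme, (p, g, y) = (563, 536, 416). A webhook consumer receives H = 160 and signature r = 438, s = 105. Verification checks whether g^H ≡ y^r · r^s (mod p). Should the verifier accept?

reject

Left side g^H mod p:
536^160 mod 563 = 490
Right side y^r · r^s mod p:
416^438 mod 563 = 343
438^105 mod 563 = 205
343·205 = 70315 ≡ 503 (mod 563)
490 ≠ 503, so verification fails.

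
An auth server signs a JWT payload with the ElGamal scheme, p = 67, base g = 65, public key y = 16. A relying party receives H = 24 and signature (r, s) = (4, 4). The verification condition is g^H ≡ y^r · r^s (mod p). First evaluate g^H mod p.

14

65^2 = 4225 ≡ 4
65^4 ≡ 4^2 = 16
65^8 ≡ 16^2 = 256 ≡ 55
65^16 ≡ 55^2 = 3025 ≡ 10
24 = 16 + 8, so 65^24 ≡ 10·55 ≡ 14 (mod 67)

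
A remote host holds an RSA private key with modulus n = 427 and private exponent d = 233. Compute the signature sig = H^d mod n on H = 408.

137

Squares mod 427: H^1≡408, H^2≡361, H^4≡86, H^8≡137, H^16≡408, H^32≡361, H^64≡86, H^128≡137
233 = 128 + 64 + 32 + 8 + 1, so H^233 ≡ 137·86·361·137·408 ≡ 137 (mod 427)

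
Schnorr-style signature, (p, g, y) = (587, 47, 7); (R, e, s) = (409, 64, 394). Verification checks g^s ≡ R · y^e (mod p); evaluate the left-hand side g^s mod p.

313

47^2 = 2209 ≡ 448
47^4 ≡ 448^2 = 200704 ≡ 537
47^8 ≡ 537^2 = 288369 ≡ 152
47^16 ≡ 152^2 = 23104 ≡ 211
47^32 ≡ 211^2 = 44521 ≡ 496
47^64 ≡ 496^2 = 246016 ≡ 63
47^128 ≡ 63^2 = 3969 ≡ 447
47^256 ≡ 447^2 = 199809 ≡ 229
394 = 256 + 128 + 8 + 2, so 47^394 ≡ 229·447·152·448 ≡ 313 (mod 587)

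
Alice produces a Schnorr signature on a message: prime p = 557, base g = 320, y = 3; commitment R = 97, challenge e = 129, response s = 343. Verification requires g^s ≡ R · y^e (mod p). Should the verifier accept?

accept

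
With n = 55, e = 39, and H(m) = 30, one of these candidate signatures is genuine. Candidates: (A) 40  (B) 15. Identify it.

Candidate A: Squares mod 55: 40^1≡40, 40^2≡5, 40^4≡25, 40^8≡20, 40^16≡15, 40^32≡5; 39 = 32 + 4 + 2 + 1, so 40^39 ≡ 5·25·5·40 ≡ 30 (mod 55)
  → matches H(m) = 30
Candidate B: Squares mod 55: 15^1≡15, 15^2≡5, 15^4≡25, 15^8≡20, 15^16≡15, 15^32≡5; 39 = 32 + 4 + 2 + 1, so 15^39 ≡ 5·25·5·15 ≡ 25 (mod 55)

A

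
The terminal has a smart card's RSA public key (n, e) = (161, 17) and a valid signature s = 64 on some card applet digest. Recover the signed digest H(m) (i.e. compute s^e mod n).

8

s^17 mod 161 = 8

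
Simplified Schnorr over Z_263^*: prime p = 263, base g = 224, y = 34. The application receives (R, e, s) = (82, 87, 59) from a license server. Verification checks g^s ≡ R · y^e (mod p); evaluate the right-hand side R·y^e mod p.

34^2 = 1156 ≡ 104
34^4 ≡ 104^2 = 10816 ≡ 33
34^8 ≡ 33^2 = 1089 ≡ 37
34^16 ≡ 37^2 = 1369 ≡ 54
34^32 ≡ 54^2 = 2916 ≡ 23
34^64 ≡ 23^2 = 529 ≡ 3
87 = 64 + 16 + 4 + 2 + 1, so 34^87 ≡ 3·54·33·104·34 ≡ 68 (mod 263)
R · y^e ≡ 82·68 = 5576 ≡ 53 (mod 263)

53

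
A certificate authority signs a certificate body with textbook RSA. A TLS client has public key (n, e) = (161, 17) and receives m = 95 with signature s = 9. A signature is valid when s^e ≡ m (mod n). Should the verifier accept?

s^2 ≡ 9^2 = 81
s^4 ≡ 81^2 = 6561 ≡ 121
s^8 ≡ 121^2 = 14641 ≡ 151
s^16 ≡ 151^2 = 22801 ≡ 100
17 = 16 + 1, so s^17 ≡ 100·9 ≡ 95 (mod 161)
95 = m, so the signature checks out.

accept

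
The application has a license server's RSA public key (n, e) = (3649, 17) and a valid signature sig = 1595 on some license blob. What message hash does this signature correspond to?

sig^2 ≡ 1595^2 = 2544025 ≡ 672
sig^4 ≡ 672^2 = 451584 ≡ 2757
sig^8 ≡ 2757^2 = 7601049 ≡ 182
sig^16 ≡ 182^2 = 33124 ≡ 283
17 = 16 + 1, so sig^17 ≡ 283·1595 ≡ 2558 (mod 3649)

2558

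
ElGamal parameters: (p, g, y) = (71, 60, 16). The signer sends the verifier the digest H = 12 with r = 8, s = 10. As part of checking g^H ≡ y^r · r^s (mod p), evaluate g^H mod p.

38

60^12 mod 71 = 38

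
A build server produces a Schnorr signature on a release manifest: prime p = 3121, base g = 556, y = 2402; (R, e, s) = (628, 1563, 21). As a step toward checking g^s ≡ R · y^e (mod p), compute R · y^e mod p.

2402^2 = 5769604 ≡ 1996
2402^4 ≡ 1996^2 = 3984016 ≡ 1620
2402^8 ≡ 1620^2 = 2624400 ≡ 2760
2402^16 ≡ 2760^2 = 7617600 ≡ 2360
2402^32 ≡ 2360^2 = 5569600 ≡ 1736
2402^64 ≡ 1736^2 = 3013696 ≡ 1931
2402^128 ≡ 1931^2 = 3728761 ≡ 2287
2402^256 ≡ 2287^2 = 5230369 ≡ 2694
2402^512 ≡ 2694^2 = 7257636 ≡ 1311
2402^1024 ≡ 1311^2 = 1718721 ≡ 2171
1563 = 1024 + 512 + 16 + 8 + 2 + 1, so 2402^1563 ≡ 2171·1311·2360·2760·1996·2402 ≡ 536 (mod 3121)
R · y^e ≡ 628·536 = 336608 ≡ 2661 (mod 3121)

2661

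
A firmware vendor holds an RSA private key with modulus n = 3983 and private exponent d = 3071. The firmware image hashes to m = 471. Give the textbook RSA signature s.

1026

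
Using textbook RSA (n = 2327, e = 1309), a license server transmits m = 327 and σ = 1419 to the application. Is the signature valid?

σ^2 ≡ 1419^2 = 2013561 ≡ 706
σ^4 ≡ 706^2 = 498436 ≡ 458
σ^8 ≡ 458^2 = 209764 ≡ 334
σ^16 ≡ 334^2 = 111556 ≡ 2187
σ^32 ≡ 2187^2 = 4782969 ≡ 984
σ^64 ≡ 984^2 = 968256 ≡ 224
σ^128 ≡ 224^2 = 50176 ≡ 1309
σ^256 ≡ 1309^2 = 1713481 ≡ 809
σ^512 ≡ 809^2 = 654481 ≡ 594
σ^1024 ≡ 594^2 = 352836 ≡ 1459
1309 = 1024 + 256 + 16 + 8 + 4 + 1, so σ^1309 ≡ 1459·809·2187·334·458·1419 ≡ 327 (mod 2327)
Since 327 equals the digest 327, verification succeeds.

valid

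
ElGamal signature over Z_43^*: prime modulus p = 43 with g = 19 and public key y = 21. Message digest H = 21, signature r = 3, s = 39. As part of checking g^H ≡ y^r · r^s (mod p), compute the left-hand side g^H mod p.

Squares mod 43: 19^1≡19, 19^2≡17, 19^4≡31, 19^8≡15, 19^16≡10
21 = 16 + 4 + 1, so 19^21 ≡ 10·31·19 ≡ 42 (mod 43)

42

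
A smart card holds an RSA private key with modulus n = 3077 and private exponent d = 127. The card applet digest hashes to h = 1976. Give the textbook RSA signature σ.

999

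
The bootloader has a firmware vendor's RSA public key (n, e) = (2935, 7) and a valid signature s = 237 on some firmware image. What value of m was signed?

Squares mod 2935: s^1≡237, s^2≡404, s^4≡1791
7 = 4 + 2 + 1, so s^7 ≡ 1791·404·237 ≡ 1423 (mod 2935)

1423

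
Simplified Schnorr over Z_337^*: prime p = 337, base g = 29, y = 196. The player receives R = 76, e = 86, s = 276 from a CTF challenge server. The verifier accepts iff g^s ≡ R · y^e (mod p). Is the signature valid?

invalid

g^s mod p:
29^2 = 841 ≡ 167
29^4 ≡ 167^2 = 27889 ≡ 255
29^8 ≡ 255^2 = 65025 ≡ 321
29^16 ≡ 321^2 = 103041 ≡ 256
29^32 ≡ 256^2 = 65536 ≡ 158
29^64 ≡ 158^2 = 24964 ≡ 26
29^128 ≡ 26^2 = 676 ≡ 2
29^256 ≡ 2^2 = 4
276 = 256 + 16 + 4, so 29^276 ≡ 4·256·255 ≡ 282 (mod 337)
R · y^e mod p:
196^2 = 38416 ≡ 335
196^4 ≡ 335^2 = 112225 ≡ 4
196^8 ≡ 4^2 = 16
196^16 ≡ 16^2 = 256
196^32 ≡ 256^2 = 65536 ≡ 158
196^64 ≡ 158^2 = 24964 ≡ 26
86 = 64 + 16 + 4 + 2, so 196^86 ≡ 26·256·4·335 ≡ 335 (mod 337)
76·335 = 25460 ≡ 185 (mod 337)
282 ≠ 185; the check fails.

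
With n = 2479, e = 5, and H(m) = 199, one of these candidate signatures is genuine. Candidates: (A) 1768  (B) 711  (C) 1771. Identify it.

A

Candidate A: Squares mod 2479: 1768^1≡1768, 1768^2≡2284, 1768^4≡840; 5 = 4 + 1, so 1768^5 ≡ 840·1768 ≡ 199 (mod 2479)
  → matches H(m) = 199
Candidate B: Squares mod 2479: 711^1≡711, 711^2≡2284, 711^4≡840; 5 = 4 + 1, so 711^5 ≡ 840·711 ≡ 2280 (mod 2479)
Candidate C: Squares mod 2479: 1771^1≡1771, 1771^2≡506, 1771^4≡699; 5 = 4 + 1, so 1771^5 ≡ 699·1771 ≡ 908 (mod 2479)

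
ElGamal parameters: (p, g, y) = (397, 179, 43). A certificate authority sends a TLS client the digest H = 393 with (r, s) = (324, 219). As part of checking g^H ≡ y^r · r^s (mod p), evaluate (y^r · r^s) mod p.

43^2 = 1849 ≡ 261
43^4 ≡ 261^2 = 68121 ≡ 234
43^8 ≡ 234^2 = 54756 ≡ 367
43^16 ≡ 367^2 = 134689 ≡ 106
43^32 ≡ 106^2 = 11236 ≡ 120
43^64 ≡ 120^2 = 14400 ≡ 108
43^128 ≡ 108^2 = 11664 ≡ 151
43^256 ≡ 151^2 = 22801 ≡ 172
324 = 256 + 64 + 4, so 43^324 ≡ 172·108·234 ≡ 31 (mod 397)
324^2 = 104976 ≡ 168
324^4 ≡ 168^2 = 28224 ≡ 37
324^8 ≡ 37^2 = 1369 ≡ 178
324^16 ≡ 178^2 = 31684 ≡ 321
324^32 ≡ 321^2 = 103041 ≡ 218
324^64 ≡ 218^2 = 47524 ≡ 281
324^128 ≡ 281^2 = 78961 ≡ 355
219 = 128 + 64 + 16 + 8 + 2 + 1, so 324^219 ≡ 355·281·321·178·168·324 ≡ 27 (mod 397)
y^r · r^s ≡ 31·27 = 837 ≡ 43 (mod 397)

43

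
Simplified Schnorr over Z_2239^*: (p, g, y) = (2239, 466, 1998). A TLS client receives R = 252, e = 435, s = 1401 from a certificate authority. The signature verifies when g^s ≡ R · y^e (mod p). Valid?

yes

g^s mod p:
Squares mod 2239: 466^1≡466, 466^2≡2212, 466^4≡729, 466^8≡798, 466^16≡928, 466^32≡1408, 466^64≡949, 466^128≡523, 466^256≡371, 466^512≡1062, 466^1024≡1627
1401 = 1024 + 256 + 64 + 32 + 16 + 8 + 1, so 466^1401 ≡ 1627·371·949·1408·928·798·466 ≡ 1652 (mod 2239)
R · y^e mod p:
Squares mod 2239: 1998^1≡1998, 1998^2≡2106, 1998^4≡2016, 1998^8≡471, 1998^16≡180, 1998^32≡1054, 1998^64≡372, 1998^128≡1805, 1998^256≡280
435 = 256 + 128 + 32 + 16 + 2 + 1, so 1998^435 ≡ 280·1805·1054·180·2106·1998 ≡ 1748 (mod 2239)
252·1748 = 440496 ≡ 1652 (mod 2239)
1652 ≡ 1652 (mod 2239); signature holds.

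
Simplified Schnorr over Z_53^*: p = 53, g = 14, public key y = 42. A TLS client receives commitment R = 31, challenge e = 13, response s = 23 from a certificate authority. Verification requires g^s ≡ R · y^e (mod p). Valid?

g^s mod p:
14^23 mod 53 = 31
R · y^e mod p:
42^13 mod 53 = 1
31·1 = 31 ≡ 31 (mod 53)
31 ≡ 31 (mod 53); signature holds.

yes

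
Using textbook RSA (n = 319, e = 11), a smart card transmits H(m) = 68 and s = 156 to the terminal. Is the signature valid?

valid

Squares mod 319: s^1≡156, s^2≡92, s^4≡170, s^8≡190
11 = 8 + 2 + 1, so s^11 ≡ 190·92·156 ≡ 68 (mod 319)
Since 68 equals the digest 68, verification succeeds.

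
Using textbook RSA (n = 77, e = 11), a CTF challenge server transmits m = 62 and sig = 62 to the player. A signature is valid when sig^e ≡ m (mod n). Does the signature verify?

verifies

sig^2 ≡ 62^2 = 3844 ≡ 71
sig^4 ≡ 71^2 = 5041 ≡ 36
sig^8 ≡ 36^2 = 1296 ≡ 64
11 = 8 + 2 + 1, so sig^11 ≡ 64·71·62 ≡ 62 (mod 77)
62 = m, so the signature checks out.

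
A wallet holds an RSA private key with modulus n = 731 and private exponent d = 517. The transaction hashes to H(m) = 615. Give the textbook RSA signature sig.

447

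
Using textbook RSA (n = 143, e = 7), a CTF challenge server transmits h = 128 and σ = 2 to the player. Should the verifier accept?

accept

σ^2 ≡ 2^2 = 4
σ^4 ≡ 4^2 = 16
7 = 4 + 2 + 1, so σ^7 ≡ 16·4·2 ≡ 128 (mod 143)
Since 128 equals the digest 128, verification succeeds.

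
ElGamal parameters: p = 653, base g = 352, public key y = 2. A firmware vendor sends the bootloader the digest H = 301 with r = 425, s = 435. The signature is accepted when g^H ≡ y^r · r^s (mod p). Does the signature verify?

Left side g^H mod p:
352^301 mod 653 = 402
Right side y^r · r^s mod p:
2^425 mod 653 = 377
425^435 mod 653 = 624
377·624 = 235248 ≡ 168 (mod 653)
402 ≠ 168, so verification fails.

does not verify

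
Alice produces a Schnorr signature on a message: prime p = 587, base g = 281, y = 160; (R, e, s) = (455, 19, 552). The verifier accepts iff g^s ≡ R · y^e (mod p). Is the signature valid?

valid

g^s mod p:
281^552 mod 587 = 122
R · y^e mod p:
160^19 mod 587 = 257
455·257 = 116935 ≡ 122 (mod 587)
122 ≡ 122 (mod 587); signature holds.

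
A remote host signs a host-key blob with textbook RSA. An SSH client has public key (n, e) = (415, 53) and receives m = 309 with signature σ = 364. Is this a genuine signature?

genuine

σ^53 mod 415 = 309
309 = m, so the signature checks out.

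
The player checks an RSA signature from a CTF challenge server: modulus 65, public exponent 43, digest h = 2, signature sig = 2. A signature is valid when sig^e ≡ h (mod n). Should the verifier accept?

sig^2 ≡ 2^2 = 4
sig^4 ≡ 4^2 = 16
sig^8 ≡ 16^2 = 256 ≡ 61
sig^16 ≡ 61^2 = 3721 ≡ 16
sig^32 ≡ 16^2 = 256 ≡ 61
43 = 32 + 8 + 2 + 1, so sig^43 ≡ 61·61·4·2 ≡ 63 (mod 65)
The recovered value 63 does not match the digest 2.

reject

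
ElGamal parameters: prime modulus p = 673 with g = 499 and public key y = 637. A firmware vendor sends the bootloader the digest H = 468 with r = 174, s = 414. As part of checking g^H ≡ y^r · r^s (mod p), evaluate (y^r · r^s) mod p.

556

637^2 = 405769 ≡ 623
637^4 ≡ 623^2 = 388129 ≡ 481
637^8 ≡ 481^2 = 231361 ≡ 522
637^16 ≡ 522^2 = 272484 ≡ 592
637^32 ≡ 592^2 = 350464 ≡ 504
637^64 ≡ 504^2 = 254016 ≡ 295
637^128 ≡ 295^2 = 87025 ≡ 208
174 = 128 + 32 + 8 + 4 + 2, so 637^174 ≡ 208·504·522·481·623 ≡ 178 (mod 673)
174^2 = 30276 ≡ 664
174^4 ≡ 664^2 = 440896 ≡ 81
174^8 ≡ 81^2 = 6561 ≡ 504
174^16 ≡ 504^2 = 254016 ≡ 295
174^32 ≡ 295^2 = 87025 ≡ 208
174^64 ≡ 208^2 = 43264 ≡ 192
174^128 ≡ 192^2 = 36864 ≡ 522
174^256 ≡ 522^2 = 272484 ≡ 592
414 = 256 + 128 + 16 + 8 + 4 + 2, so 174^414 ≡ 592·522·295·504·81·664 ≡ 661 (mod 673)
y^r · r^s ≡ 178·661 = 117658 ≡ 556 (mod 673)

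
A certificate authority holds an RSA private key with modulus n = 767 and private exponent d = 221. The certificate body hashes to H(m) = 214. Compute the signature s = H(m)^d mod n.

574

(H(m))^221 mod 767 = 574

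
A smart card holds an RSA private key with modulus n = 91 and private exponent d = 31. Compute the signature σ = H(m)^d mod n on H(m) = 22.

22

(H(m))^2 ≡ 22^2 = 484 ≡ 29
(H(m))^4 ≡ 29^2 = 841 ≡ 22
(H(m))^8 ≡ 22^2 = 484 ≡ 29
(H(m))^16 ≡ 29^2 = 841 ≡ 22
31 = 16 + 8 + 4 + 2 + 1, so (H(m))^31 ≡ 22·29·22·29·22 ≡ 22 (mod 91)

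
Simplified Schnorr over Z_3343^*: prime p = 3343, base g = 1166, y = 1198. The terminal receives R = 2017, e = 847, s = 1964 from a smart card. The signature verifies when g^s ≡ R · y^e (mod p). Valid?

g^s mod p:
1166^2 = 1359556 ≡ 2298
1166^4 ≡ 2298^2 = 5280804 ≡ 2207
1166^8 ≡ 2207^2 = 4870849 ≡ 98
1166^16 ≡ 98^2 = 9604 ≡ 2918
1166^32 ≡ 2918^2 = 8514724 ≡ 103
1166^64 ≡ 103^2 = 10609 ≡ 580
1166^128 ≡ 580^2 = 336400 ≡ 2100
1166^256 ≡ 2100^2 = 4410000 ≡ 583
1166^512 ≡ 583^2 = 339889 ≡ 2246
1166^1024 ≡ 2246^2 = 5044516 ≡ 3272
1964 = 1024 + 512 + 256 + 128 + 32 + 8 + 4, so 1166^1964 ≡ 3272·2246·583·2100·103·98·2207 ≡ 3239 (mod 3343)
R · y^e mod p:
1198^2 = 1435204 ≡ 1057
1198^4 ≡ 1057^2 = 1117249 ≡ 687
1198^8 ≡ 687^2 = 471969 ≡ 606
1198^16 ≡ 606^2 = 367236 ≡ 2849
1198^32 ≡ 2849^2 = 8116801 ≡ 3340
1198^64 ≡ 3340^2 = 11155600 ≡ 9
1198^128 ≡ 9^2 = 81
1198^256 ≡ 81^2 = 6561 ≡ 3218
1198^512 ≡ 3218^2 = 10355524 ≡ 2253
847 = 512 + 256 + 64 + 8 + 4 + 2 + 1, so 1198^847 ≡ 2253·3218·9·606·687·1057·1198 ≡ 1901 (mod 3343)
2017·1901 = 3834317 ≡ 3239 (mod 3343)
3239 ≡ 3239 (mod 3343); signature holds.

yes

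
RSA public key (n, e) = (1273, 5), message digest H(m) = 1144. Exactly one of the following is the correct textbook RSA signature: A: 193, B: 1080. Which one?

B

Candidate A: Squares mod 1273: 193^1≡193, 193^2≡332, 193^4≡746; 5 = 4 + 1, so 193^5 ≡ 746·193 ≡ 129 (mod 1273)
Candidate B: Squares mod 1273: 1080^1≡1080, 1080^2≡332, 1080^4≡746; 5 = 4 + 1, so 1080^5 ≡ 746·1080 ≡ 1144 (mod 1273)
  → matches H(m) = 1144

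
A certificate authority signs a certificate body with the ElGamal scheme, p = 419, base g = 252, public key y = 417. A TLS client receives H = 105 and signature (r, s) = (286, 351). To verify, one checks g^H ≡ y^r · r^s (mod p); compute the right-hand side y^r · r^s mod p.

154

417^2 = 173889 ≡ 4
417^4 ≡ 4^2 = 16
417^8 ≡ 16^2 = 256
417^16 ≡ 256^2 = 65536 ≡ 172
417^32 ≡ 172^2 = 29584 ≡ 254
417^64 ≡ 254^2 = 64516 ≡ 409
417^128 ≡ 409^2 = 167281 ≡ 100
417^256 ≡ 100^2 = 10000 ≡ 363
286 = 256 + 16 + 8 + 4 + 2, so 417^286 ≡ 363·172·256·16·4 ≡ 215 (mod 419)
286^2 = 81796 ≡ 91
286^4 ≡ 91^2 = 8281 ≡ 320
286^8 ≡ 320^2 = 102400 ≡ 164
286^16 ≡ 164^2 = 26896 ≡ 80
286^32 ≡ 80^2 = 6400 ≡ 115
286^64 ≡ 115^2 = 13225 ≡ 236
286^128 ≡ 236^2 = 55696 ≡ 388
286^256 ≡ 388^2 = 150544 ≡ 123
351 = 256 + 64 + 16 + 8 + 4 + 2 + 1, so 286^351 ≡ 123·236·80·164·320·91·286 ≡ 28 (mod 419)
y^r · r^s ≡ 215·28 = 6020 ≡ 154 (mod 419)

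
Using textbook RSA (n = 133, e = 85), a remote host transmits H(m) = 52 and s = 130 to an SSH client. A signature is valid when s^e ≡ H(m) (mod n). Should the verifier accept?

reject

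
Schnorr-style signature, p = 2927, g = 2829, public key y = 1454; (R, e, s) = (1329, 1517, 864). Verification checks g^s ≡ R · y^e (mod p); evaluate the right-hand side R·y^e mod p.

1454^2 = 2114116 ≡ 822
1454^4 ≡ 822^2 = 675684 ≡ 2474
1454^8 ≡ 2474^2 = 6120676 ≡ 319
1454^16 ≡ 319^2 = 101761 ≡ 2243
1454^32 ≡ 2243^2 = 5031049 ≡ 2463
1454^64 ≡ 2463^2 = 6066369 ≡ 1625
1454^128 ≡ 1625^2 = 2640625 ≡ 471
1454^256 ≡ 471^2 = 221841 ≡ 2316
1454^512 ≡ 2316^2 = 5363856 ≡ 1592
1454^1024 ≡ 1592^2 = 2534464 ≡ 2609
1517 = 1024 + 256 + 128 + 64 + 32 + 8 + 4 + 1, so 1454^1517 ≡ 2609·2316·471·1625·2463·319·2474·1454 ≡ 2305 (mod 2927)
R · y^e ≡ 1329·2305 = 3063345 ≡ 1703 (mod 2927)

1703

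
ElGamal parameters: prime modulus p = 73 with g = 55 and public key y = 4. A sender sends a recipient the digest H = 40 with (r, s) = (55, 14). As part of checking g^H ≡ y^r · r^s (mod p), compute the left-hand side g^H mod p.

55^2 = 3025 ≡ 32
55^4 ≡ 32^2 = 1024 ≡ 2
55^8 ≡ 2^2 = 4
55^16 ≡ 4^2 = 16
55^32 ≡ 16^2 = 256 ≡ 37
40 = 32 + 8, so 55^40 ≡ 37·4 ≡ 2 (mod 73)

2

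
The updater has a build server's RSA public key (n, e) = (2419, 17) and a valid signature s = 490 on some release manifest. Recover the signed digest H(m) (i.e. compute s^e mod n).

s^2 ≡ 490^2 = 240100 ≡ 619
s^4 ≡ 619^2 = 383161 ≡ 959
s^8 ≡ 959^2 = 919681 ≡ 461
s^16 ≡ 461^2 = 212521 ≡ 2068
17 = 16 + 1, so s^17 ≡ 2068·490 ≡ 2178 (mod 2419)

2178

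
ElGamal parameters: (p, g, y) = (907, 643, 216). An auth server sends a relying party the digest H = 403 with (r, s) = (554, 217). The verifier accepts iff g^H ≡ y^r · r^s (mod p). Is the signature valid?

invalid

Left side g^H mod p:
643^403 mod 907 = 356
Right side y^r · r^s mod p:
216^554 mod 907 = 411
554^217 mod 907 = 243
411·243 = 99873 ≡ 103 (mod 907)
356 ≠ 103, so verification fails.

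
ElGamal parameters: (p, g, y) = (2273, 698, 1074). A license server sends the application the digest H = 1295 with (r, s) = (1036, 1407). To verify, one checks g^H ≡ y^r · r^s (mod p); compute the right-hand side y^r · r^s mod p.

1074^2 = 1153476 ≡ 1065
1074^4 ≡ 1065^2 = 1134225 ≡ 2271
1074^8 ≡ 2271^2 = 5157441 ≡ 4
1074^16 ≡ 4^2 = 16
1074^32 ≡ 16^2 = 256
1074^64 ≡ 256^2 = 65536 ≡ 1892
1074^128 ≡ 1892^2 = 3579664 ≡ 1962
1074^256 ≡ 1962^2 = 3849444 ≡ 1255
1074^512 ≡ 1255^2 = 1575025 ≡ 2109
1074^1024 ≡ 2109^2 = 4447881 ≡ 1893
1036 = 1024 + 8 + 4, so 1074^1036 ≡ 1893·4·2271 ≡ 767 (mod 2273)
1036^2 = 1073296 ≡ 440
1036^4 ≡ 440^2 = 193600 ≡ 395
1036^8 ≡ 395^2 = 156025 ≡ 1461
1036^16 ≡ 1461^2 = 2134521 ≡ 174
1036^32 ≡ 174^2 = 30276 ≡ 727
1036^64 ≡ 727^2 = 528529 ≡ 1193
1036^128 ≡ 1193^2 = 1423249 ≡ 351
1036^256 ≡ 351^2 = 123201 ≡ 459
1036^512 ≡ 459^2 = 210681 ≡ 1565
1036^1024 ≡ 1565^2 = 2449225 ≡ 1204
1407 = 1024 + 256 + 64 + 32 + 16 + 8 + 4 + 2 + 1, so 1036^1407 ≡ 1204·459·1193·727·174·1461·395·440·1036 ≡ 2016 (mod 2273)
y^r · r^s ≡ 767·2016 = 1546272 ≡ 632 (mod 2273)

632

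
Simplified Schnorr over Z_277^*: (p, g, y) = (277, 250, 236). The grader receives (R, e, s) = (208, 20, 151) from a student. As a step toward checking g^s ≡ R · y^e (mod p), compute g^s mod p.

4

250^151 mod 277 = 4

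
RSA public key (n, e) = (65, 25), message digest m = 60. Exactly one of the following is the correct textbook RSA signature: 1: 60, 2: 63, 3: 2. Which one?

Candidate 1: 60^25 mod 65 = 60
  → matches m = 60
Candidate 2: 63^25 mod 65 = 63
Candidate 3: 2^25 mod 65 = 2

1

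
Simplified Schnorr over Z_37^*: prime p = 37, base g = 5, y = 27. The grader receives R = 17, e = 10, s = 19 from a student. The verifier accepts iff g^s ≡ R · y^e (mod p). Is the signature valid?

invalid

g^s mod p:
Squares mod 37: 5^1≡5, 5^2≡25, 5^4≡33, 5^8≡16, 5^16≡34
19 = 16 + 2 + 1, so 5^19 ≡ 34·25·5 ≡ 32 (mod 37)
R · y^e mod p:
Squares mod 37: 27^1≡27, 27^2≡26, 27^4≡10, 27^8≡26
10 = 8 + 2, so 27^10 ≡ 26·26 ≡ 10 (mod 37)
17·10 = 170 ≡ 22 (mod 37)
32 ≠ 22; the check fails.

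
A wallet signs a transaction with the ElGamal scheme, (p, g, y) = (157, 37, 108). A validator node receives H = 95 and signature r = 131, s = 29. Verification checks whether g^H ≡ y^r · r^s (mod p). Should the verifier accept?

Left side g^H mod p:
37^2 = 1369 ≡ 113
37^4 ≡ 113^2 = 12769 ≡ 52
37^8 ≡ 52^2 = 2704 ≡ 35
37^16 ≡ 35^2 = 1225 ≡ 126
37^32 ≡ 126^2 = 15876 ≡ 19
37^64 ≡ 19^2 = 361 ≡ 47
95 = 64 + 16 + 8 + 4 + 2 + 1, so 37^95 ≡ 47·126·35·52·113·37 ≡ 109 (mod 157)
Right side y^r · r^s mod p:
108^2 = 11664 ≡ 46
108^4 ≡ 46^2 = 2116 ≡ 75
108^8 ≡ 75^2 = 5625 ≡ 130
108^16 ≡ 130^2 = 16900 ≡ 101
108^32 ≡ 101^2 = 10201 ≡ 153
108^64 ≡ 153^2 = 23409 ≡ 16
108^128 ≡ 16^2 = 256 ≡ 99
131 = 128 + 2 + 1, so 108^131 ≡ 99·46·108 ≡ 108 (mod 157)
131^2 = 17161 ≡ 48
131^4 ≡ 48^2 = 2304 ≡ 106
131^8 ≡ 106^2 = 11236 ≡ 89
131^16 ≡ 89^2 = 7921 ≡ 71
29 = 16 + 8 + 4 + 1, so 131^29 ≡ 71·89·106·131 ≡ 61 (mod 157)
108·61 = 6588 ≡ 151 (mod 157)
109 ≠ 151, so verification fails.

reject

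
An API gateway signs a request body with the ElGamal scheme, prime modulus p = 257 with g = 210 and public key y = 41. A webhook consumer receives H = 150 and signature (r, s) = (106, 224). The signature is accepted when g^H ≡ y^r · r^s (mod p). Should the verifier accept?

accept

Left side g^H mod p:
210^2 = 44100 ≡ 153
210^4 ≡ 153^2 = 23409 ≡ 22
210^8 ≡ 22^2 = 484 ≡ 227
210^16 ≡ 227^2 = 51529 ≡ 129
210^32 ≡ 129^2 = 16641 ≡ 193
210^64 ≡ 193^2 = 37249 ≡ 241
210^128 ≡ 241^2 = 58081 ≡ 256
150 = 128 + 16 + 4 + 2, so 210^150 ≡ 256·129·22·153 ≡ 116 (mod 257)
Right side y^r · r^s mod p:
41^2 = 1681 ≡ 139
41^4 ≡ 139^2 = 19321 ≡ 46
41^8 ≡ 46^2 = 2116 ≡ 60
41^16 ≡ 60^2 = 3600 ≡ 2
41^32 ≡ 2^2 = 4
41^64 ≡ 4^2 = 16
106 = 64 + 32 + 8 + 2, so 41^106 ≡ 16·4·60·139 ≡ 228 (mod 257)
106^2 = 11236 ≡ 185
106^4 ≡ 185^2 = 34225 ≡ 44
106^8 ≡ 44^2 = 1936 ≡ 137
106^16 ≡ 137^2 = 18769 ≡ 8
106^32 ≡ 8^2 = 64
106^64 ≡ 64^2 = 4096 ≡ 241
106^128 ≡ 241^2 = 58081 ≡ 256
224 = 128 + 64 + 32, so 106^224 ≡ 256·241·64 ≡ 253 (mod 257)
228·253 = 57684 ≡ 116 (mod 257)
116 ≡ 116 (mod 257), so the signature is genuine.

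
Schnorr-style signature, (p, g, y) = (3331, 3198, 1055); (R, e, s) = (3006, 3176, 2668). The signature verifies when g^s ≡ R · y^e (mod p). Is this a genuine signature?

g^s mod p:
Squares mod 3331: 3198^1≡3198, 3198^2≡1034, 3198^4≡3236, 3198^8≡2363, 3198^16≡1013, 3198^32≡221, 3198^64≡2207, 3198^128≡927, 3198^256≡3262, 3198^512≡1430, 3198^1024≡2997, 3198^2048≡1633
2668 = 2048 + 512 + 64 + 32 + 8 + 4, so 3198^2668 ≡ 1633·1430·2207·221·2363·3236 ≡ 1439 (mod 3331)
R · y^e mod p:
Squares mod 3331: 1055^1≡1055, 1055^2≡471, 1055^4≡1995, 1055^8≡2811, 1055^16≡589, 1055^32≡497, 1055^64≡515, 1055^128≡2076, 1055^256≡2793, 1055^512≡2978, 1055^1024≡1362, 1055^2048≡3008
3176 = 2048 + 1024 + 64 + 32 + 8, so 1055^3176 ≡ 3008·1362·515·497·2811 ≡ 894 (mod 3331)
3006·894 = 2687364 ≡ 2578 (mod 3331)
1439 ≠ 2578; the check fails.

forged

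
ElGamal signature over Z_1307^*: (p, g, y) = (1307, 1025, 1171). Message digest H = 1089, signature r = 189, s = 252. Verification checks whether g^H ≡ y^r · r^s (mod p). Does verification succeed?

Left side g^H mod p:
1025^2 = 1050625 ≡ 1104
1025^4 ≡ 1104^2 = 1218816 ≡ 692
1025^8 ≡ 692^2 = 478864 ≡ 502
1025^16 ≡ 502^2 = 252004 ≡ 1060
1025^32 ≡ 1060^2 = 1123600 ≡ 887
1025^64 ≡ 887^2 = 786769 ≡ 1262
1025^128 ≡ 1262^2 = 1592644 ≡ 718
1025^256 ≡ 718^2 = 515524 ≡ 566
1025^512 ≡ 566^2 = 320356 ≡ 141
1025^1024 ≡ 141^2 = 19881 ≡ 276
1089 = 1024 + 64 + 1, so 1025^1089 ≡ 276·1262·1025 ≡ 987 (mod 1307)
Right side y^r · r^s mod p:
1171^2 = 1371241 ≡ 198
1171^4 ≡ 198^2 = 39204 ≡ 1301
1171^8 ≡ 1301^2 = 1692601 ≡ 36
1171^16 ≡ 36^2 = 1296
1171^32 ≡ 1296^2 = 1679616 ≡ 121
1171^64 ≡ 121^2 = 14641 ≡ 264
1171^128 ≡ 264^2 = 69696 ≡ 425
189 = 128 + 32 + 16 + 8 + 4 + 1, so 1171^189 ≡ 425·121·1296·36·1301·1171 ≡ 1085 (mod 1307)
189^2 = 35721 ≡ 432
189^4 ≡ 432^2 = 186624 ≡ 1030
189^8 ≡ 1030^2 = 1060900 ≡ 923
189^16 ≡ 923^2 = 851929 ≡ 1072
189^32 ≡ 1072^2 = 1149184 ≡ 331
189^64 ≡ 331^2 = 109561 ≡ 1080
189^128 ≡ 1080^2 = 1166400 ≡ 556
252 = 128 + 64 + 32 + 16 + 8 + 4, so 189^252 ≡ 556·1080·331·1072·923·1030 ≡ 861 (mod 1307)
1085·861 = 934185 ≡ 987 (mod 1307)
987 ≡ 987 (mod 1307), so the signature is genuine.

passes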